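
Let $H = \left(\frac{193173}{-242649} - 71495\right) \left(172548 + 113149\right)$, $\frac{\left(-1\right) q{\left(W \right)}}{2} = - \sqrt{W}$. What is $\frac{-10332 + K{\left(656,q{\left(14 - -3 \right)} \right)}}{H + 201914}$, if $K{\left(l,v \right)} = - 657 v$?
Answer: $\frac{21991662}{43476597421045} + \frac{2796849 \sqrt{17}}{43476597421045} \approx 7.7107 \cdot 10^{-7}$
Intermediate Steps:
$q{\left(W \right)} = 2 \sqrt{W}$ ($q{\left(W \right)} = - 2 \left(- \sqrt{W}\right) = 2 \sqrt{W}$)
$H = - \frac{86954054389988}{4257}$ ($H = \left(193173 \left(- \frac{1}{242649}\right) - 71495\right) 285697 = \left(- \frac{3389}{4257} - 71495\right) 285697 = \left(- \frac{304357604}{4257}\right) 285697 = - \frac{86954054389988}{4257} \approx -2.0426 \cdot 10^{10}$)
$\frac{-10332 + K{\left(656,q{\left(14 - -3 \right)} \right)}}{H + 201914} = \frac{-10332 - 657 \cdot 2 \sqrt{14 - -3}}{- \frac{86954054389988}{4257} + 201914} = \frac{-10332 - 657 \cdot 2 \sqrt{14 + 3}}{- \frac{86953194842090}{4257}} = \left(-10332 - 657 \cdot 2 \sqrt{17}\right) \left(- \frac{4257}{86953194842090}\right) = \left(-10332 - 1314 \sqrt{17}\right) \left(- \frac{4257}{86953194842090}\right) = \frac{21991662}{43476597421045} + \frac{2796849 \sqrt{17}}{43476597421045}$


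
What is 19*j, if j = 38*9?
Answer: 6498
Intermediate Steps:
j = 342
19*j = 19*342 = 6498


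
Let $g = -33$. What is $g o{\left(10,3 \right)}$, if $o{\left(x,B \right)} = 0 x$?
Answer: $0$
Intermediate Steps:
$o{\left(x,B \right)} = 0$
$g o{\left(10,3 \right)} = \left(-33\right) 0 = 0$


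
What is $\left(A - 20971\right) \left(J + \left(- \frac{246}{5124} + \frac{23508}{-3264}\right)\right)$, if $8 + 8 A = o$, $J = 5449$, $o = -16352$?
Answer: $- \frac{259762927257}{2074} \approx -1.2525 \cdot 10^{8}$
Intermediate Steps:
$A = -2045$ ($A = -1 + \frac{1}{8} \left(-16352\right) = -1 - 2044 = -2045$)
$\left(A - 20971\right) \left(J + \left(- \frac{246}{5124} + \frac{23508}{-3264}\right)\right) = \left(-2045 - 20971\right) \left(5449 + \left(- \frac{246}{5124} + \frac{23508}{-3264}\right)\right) = - 23016 \left(5449 + \left(\left(-246\right) \frac{1}{5124} + 23508 \left(- \frac{1}{3264}\right)\right)\right) = - 23016 \left(5449 - \frac{842069}{116144}\right) = \left(-23016\right) \frac{632026587}{116144} = - \frac{259762927257}{2074}$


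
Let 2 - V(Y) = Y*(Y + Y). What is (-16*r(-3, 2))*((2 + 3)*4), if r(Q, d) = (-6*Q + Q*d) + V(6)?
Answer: 18560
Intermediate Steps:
V(Y) = 2 - 2*Y² (V(Y) = 2 - Y*(Y + Y) = 2 - Y*2*Y = 2 - 2*Y²)
r(Q, d) = -70 - 6*Q + Q*d (r(Q, d) = (-6*Q + Q*d) + (2 - 2*6²) = (-6*Q + Q*d) + (2 - 2*36) = (-6*Q + Q*d) + (2 - 72) = (-6*Q + Q*d) - 70 = -70 - 6*Q + Q*d)
(-16*r(-3, 2))*((2 + 3)*4) = (-16*(-70 - 6*(-3) - 3*2))*((2 + 3)*4) = (-16*(-70 + 18 - 6))*(5*4) = -16*(-58)*20 = 928*20 = 18560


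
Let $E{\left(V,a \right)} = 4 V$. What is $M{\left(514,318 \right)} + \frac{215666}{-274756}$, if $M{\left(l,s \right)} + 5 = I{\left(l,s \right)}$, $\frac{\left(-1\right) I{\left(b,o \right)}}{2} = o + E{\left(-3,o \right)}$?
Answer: $- \frac{84870059}{137378} \approx -617.79$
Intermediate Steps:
$I{\left(b,o \right)} = 24 - 2 o$ ($I{\left(b,o \right)} = - 2 \left(o + 4 \left(-3\right)\right) = - 2 \left(o - 12\right) = - 2 \left(-12 + o\right) = 24 - 2 o$)
$M{\left(l,s \right)} = 19 - 2 s$ ($M{\left(l,s \right)} = -5 - \left(-24 + 2 s\right) = 19 - 2 s$)
$M{\left(514,318 \right)} + \frac{215666}{-274756} = \left(19 - 636\right) + \frac{215666}{-274756} = \left(19 - 636\right) + 215666 \left(- \frac{1}{274756}\right) = -617 - \frac{107833}{137378} = - \frac{84870059}{137378}$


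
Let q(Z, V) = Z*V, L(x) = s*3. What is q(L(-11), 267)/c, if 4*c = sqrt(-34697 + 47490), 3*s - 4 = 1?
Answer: 5340*sqrt(12793)/12793 ≈ 47.212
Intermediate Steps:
s = 5/3 (s = 4/3 + (1/3)*1 = 4/3 + 1/3 = 5/3 ≈ 1.6667)
L(x) = 5 (L(x) = (5/3)*3 = 5)
c = sqrt(12793)/4 (c = sqrt(-34697 + 47490)/4 = sqrt(12793)/4 ≈ 28.277)
q(Z, V) = V*Z
q(L(-11), 267)/c = (267*5)/((sqrt(12793)/4)) = 1335*(4*sqrt(12793)/12793) = 5340*sqrt(12793)/12793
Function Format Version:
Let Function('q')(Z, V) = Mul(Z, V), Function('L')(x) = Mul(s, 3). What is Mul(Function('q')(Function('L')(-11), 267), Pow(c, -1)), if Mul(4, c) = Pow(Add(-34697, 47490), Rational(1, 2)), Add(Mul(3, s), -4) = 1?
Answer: Mul(Rational(5340, 12793), Pow(12793, Rational(1, 2))) ≈ 47.212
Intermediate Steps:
s = Rational(5, 3) (s = Add(Rational(4, 3), Mul(Rational(1, 3), 1)) = Add(Rational(4, 3), Rational(1, 3)) = Rational(5, 3) ≈ 1.6667)
Function('L')(x) = 5 (Function('L')(x) = Mul(Rational(5, 3), 3) = 5)
c = Mul(Rational(1, 4), Pow(12793, Rational(1, 2))) (c = Mul(Rational(1, 4), Pow(Add(-34697, 47490), Rational(1, 2))) = Mul(Rational(1, 4), Pow(12793, Rational(1, 2))) ≈ 28.277)
Function('q')(Z, V) = Mul(V, Z)
Mul(Function('q')(Function('L')(-11), 267), Pow(c, -1)) = Mul(Mul(267, 5), Pow(Mul(Rational(1, 4), Pow(12793, Rational(1, 2))), -1)) = Mul(1335, Mul(Rational(4, 12793), Pow(12793, Rational(1, 2)))) = Mul(Rational(5340, 12793), Pow(12793, Rational(1, 2)))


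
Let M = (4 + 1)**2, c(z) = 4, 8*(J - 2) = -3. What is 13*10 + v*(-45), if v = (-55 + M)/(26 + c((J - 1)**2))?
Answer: 175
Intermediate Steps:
J = 13/8 (J = 2 + (1/8)*(-3) = 2 - 3/8 = 13/8 ≈ 1.6250)
M = 25 (M = 5**2 = 25)
v = -1 (v = (-55 + 25)/(26 + 4) = -30/30 = -30*1/30 = -1)
13*10 + v*(-45) = 13*10 - 1*(-45) = 130 + 45 = 175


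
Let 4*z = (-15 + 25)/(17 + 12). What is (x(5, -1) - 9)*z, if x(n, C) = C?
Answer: -25/29 ≈ -0.86207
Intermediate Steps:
z = 5/58 (z = ((-15 + 25)/(17 + 12))/4 = (10/29)/4 = (10*(1/29))/4 = (¼)*(10/29) = 5/58 ≈ 0.086207)
(x(5, -1) - 9)*z = (-1 - 9)*(5/58) = -10*5/58 = -25/29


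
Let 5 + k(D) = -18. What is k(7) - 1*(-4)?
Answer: -19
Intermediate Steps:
k(D) = -23 (k(D) = -5 - 18 = -23)
k(7) - 1*(-4) = -23 - 1*(-4) = -23 + 4 = -19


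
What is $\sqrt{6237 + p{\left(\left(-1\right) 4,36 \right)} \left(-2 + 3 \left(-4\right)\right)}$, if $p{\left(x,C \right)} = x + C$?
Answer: $\sqrt{5789} \approx 76.085$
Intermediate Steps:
$p{\left(x,C \right)} = C + x$
$\sqrt{6237 + p{\left(\left(-1\right) 4,36 \right)} \left(-2 + 3 \left(-4\right)\right)} = \sqrt{6237 + \left(36 - 4\right) \left(-2 + 3 \left(-4\right)\right)} = \sqrt{6237 + \left(36 - 4\right) \left(-2 - 12\right)} = \sqrt{6237 + 32 \left(-14\right)} = \sqrt{6237 - 448} = \sqrt{5789}$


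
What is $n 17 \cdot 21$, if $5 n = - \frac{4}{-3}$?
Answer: $\frac{476}{5} \approx 95.2$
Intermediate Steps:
$n = \frac{4}{15}$ ($n = \frac{\left(-4\right) \frac{1}{-3}}{5} = \frac{\left(-4\right) \left(- \frac{1}{3}\right)}{5} = \frac{1}{5} \cdot \frac{4}{3} = \frac{4}{15} \approx 0.26667$)
$n 17 \cdot 21 = \frac{4}{15} \cdot 17 \cdot 21 = \frac{68}{15} \cdot 21 = \frac{476}{5}$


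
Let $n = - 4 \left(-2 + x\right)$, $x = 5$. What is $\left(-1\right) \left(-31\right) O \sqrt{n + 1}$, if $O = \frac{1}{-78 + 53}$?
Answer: $- \frac{31 i \sqrt{11}}{25} \approx - 4.1126 i$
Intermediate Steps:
$O = - \frac{1}{25}$ ($O = \frac{1}{-25} = - \frac{1}{25} \approx -0.04$)
$n = -12$ ($n = - 4 \left(-2 + 5\right) = \left(-4\right) 3 = -12$)
$\left(-1\right) \left(-31\right) O \sqrt{n + 1} = \left(-1\right) \left(-31\right) \left(- \frac{1}{25}\right) \sqrt{-12 + 1} = 31 \left(- \frac{1}{25}\right) \sqrt{-11} = - \frac{31 i \sqrt{11}}{25}$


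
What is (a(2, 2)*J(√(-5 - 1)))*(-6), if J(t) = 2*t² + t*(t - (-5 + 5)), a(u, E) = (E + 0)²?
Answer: 432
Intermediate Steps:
a(u, E) = E²
J(t) = 3*t² (J(t) = 2*t² + t*(t - 1*0) = 2*t² + t*(t + 0) = 2*t² + t*t = 2*t² + t² = 3*t²)
(a(2, 2)*J(√(-5 - 1)))*(-6) = (2²*(3*(√(-5 - 1))²))*(-6) = (4*(3*(√(-6))²))*(-6) = (4*(3*(I*√6)²))*(-6) = (4*(3*(-6)))*(-6) = (4*(-18))*(-6) = -72*(-6) = 432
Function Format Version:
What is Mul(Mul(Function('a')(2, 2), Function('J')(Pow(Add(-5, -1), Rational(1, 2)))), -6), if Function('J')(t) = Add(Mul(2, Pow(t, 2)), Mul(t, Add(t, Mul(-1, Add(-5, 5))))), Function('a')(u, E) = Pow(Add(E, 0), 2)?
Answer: 432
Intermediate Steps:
Function('a')(u, E) = Pow(E, 2)
Function('J')(t) = Mul(3, Pow(t, 2)) (Function('J')(t) = Add(Mul(2, Pow(t, 2)), Mul(t, Add(t, Mul(-1, 0)))) = Add(Mul(2, Pow(t, 2)), Mul(t, Add(t, 0))) = Add(Mul(2, Pow(t, 2)), Mul(t, t)) = Add(Mul(2, Pow(t, 2)), Pow(t, 2)) = Mul(3, Pow(t, 2)))
Mul(Mul(Function('a')(2, 2), Function('J')(Pow(Add(-5, -1), Rational(1, 2)))), -6) = Mul(Mul(Pow(2, 2), Mul(3, Pow(Pow(Add(-5, -1), Rational(1, 2)), 2))), -6) = Mul(Mul(4, Mul(3, Pow(Pow(-6, Rational(1, 2)), 2))), -6) = Mul(Mul(4, Mul(3, Pow(Mul(I, Pow(6, Rational(1, 2))), 2))), -6) = Mul(Mul(4, Mul(3, -6)), -6) = Mul(Mul(4, -18), -6) = Mul(-72, -6) = 432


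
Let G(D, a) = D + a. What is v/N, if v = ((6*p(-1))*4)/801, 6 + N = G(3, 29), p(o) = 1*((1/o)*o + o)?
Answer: 0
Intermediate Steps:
p(o) = 1 + o (p(o) = 1*(o/o + o) = 1*(1 + o) = 1 + o)
N = 26 (N = -6 + (3 + 29) = -6 + 32 = 26)
v = 0 (v = ((6*(1 - 1))*4)/801 = ((6*0)*4)*(1/801) = (0*4)*(1/801) = 0*(1/801) = 0)
v/N = 0/26 = 0*(1/26) = 0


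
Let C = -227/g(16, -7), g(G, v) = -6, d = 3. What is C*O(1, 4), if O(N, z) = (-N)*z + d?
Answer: -227/6 ≈ -37.833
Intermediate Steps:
O(N, z) = 3 - N*z (O(N, z) = (-N)*z + 3 = -N*z + 3 = 3 - N*z)
C = 227/6 (C = -227/(-6) = -227*(-1/6) = 227/6 ≈ 37.833)
C*O(1, 4) = 227*(3 - 1*1*4)/6 = 227*(3 - 4)/6 = (227/6)*(-1) = -227/6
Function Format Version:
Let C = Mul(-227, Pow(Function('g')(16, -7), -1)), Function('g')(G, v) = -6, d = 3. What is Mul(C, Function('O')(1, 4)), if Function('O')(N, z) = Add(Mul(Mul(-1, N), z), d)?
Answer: Rational(-227, 6) ≈ -37.833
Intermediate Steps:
Function('O')(N, z) = Add(3, Mul(-1, N, z)) (Function('O')(N, z) = Add(Mul(Mul(-1, N), z), 3) = Add(Mul(-1, N, z), 3) = Add(3, Mul(-1, N, z)))
C = Rational(227, 6) (C = Mul(-227, Pow(-6, -1)) = Mul(-227, Rational(-1, 6)) = Rational(227, 6) ≈ 37.833)
Mul(C, Function('O')(1, 4)) = Mul(Rational(227, 6), Add(3, Mul(-1, 1, 4))) = Mul(Rational(227, 6), Add(3, -4)) = Mul(Rational(227, 6), -1) = Rational(-227, 6)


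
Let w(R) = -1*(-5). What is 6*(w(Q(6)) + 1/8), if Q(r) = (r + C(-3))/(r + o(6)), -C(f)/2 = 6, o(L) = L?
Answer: 123/4 ≈ 30.750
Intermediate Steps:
C(f) = -12 (C(f) = -2*6 = -12)
Q(r) = (-12 + r)/(6 + r) (Q(r) = (r - 12)/(r + 6) = (-12 + r)/(6 + r))
w(R) = 5
6*(w(Q(6)) + 1/8) = 6*(5 + 1/8) = 6*(41/8) = 123/4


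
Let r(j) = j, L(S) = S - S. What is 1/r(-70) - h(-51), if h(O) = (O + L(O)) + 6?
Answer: 3149/70 ≈ 44.986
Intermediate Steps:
L(S) = 0
h(O) = 6 + O (h(O) = (O + 0) + 6 = O + 6 = 6 + O)
1/r(-70) - h(-51) = 1/(-70) - (6 - 51) = -1/70 - 1*(-45) = -1/70 + 45 = 3149/70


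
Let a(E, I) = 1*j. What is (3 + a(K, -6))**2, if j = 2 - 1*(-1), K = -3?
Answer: 36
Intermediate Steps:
j = 3 (j = 2 + 1 = 3)
a(E, I) = 3 (a(E, I) = 1*3 = 3)
(3 + a(K, -6))**2 = (3 + 3)**2 = 6**2 = 36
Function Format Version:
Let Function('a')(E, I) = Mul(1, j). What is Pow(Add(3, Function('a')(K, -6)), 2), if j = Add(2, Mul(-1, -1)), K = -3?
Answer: 36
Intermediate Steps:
j = 3 (j = Add(2, 1) = 3)
Function('a')(E, I) = 3 (Function('a')(E, I) = Mul(1, 3) = 3)
Pow(Add(3, Function('a')(K, -6)), 2) = Pow(Add(3, 3), 2) = Pow(6, 2) = 36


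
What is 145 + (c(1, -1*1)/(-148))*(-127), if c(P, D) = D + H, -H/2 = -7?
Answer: 23111/148 ≈ 156.16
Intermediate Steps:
H = 14 (H = -2*(-7) = 14)
c(P, D) = 14 + D (c(P, D) = D + 14 = 14 + D)
145 + (c(1, -1*1)/(-148))*(-127) = 145 + ((14 - 1*1)/(-148))*(-127) = 145 + ((14 - 1)*(-1/148))*(-127) = 145 + (13*(-1/148))*(-127) = 145 - 13/148*(-127) = 145 + 1651/148 = 23111/148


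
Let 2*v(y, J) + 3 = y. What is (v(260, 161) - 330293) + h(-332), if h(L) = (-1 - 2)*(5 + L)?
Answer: -658367/2 ≈ -3.2918e+5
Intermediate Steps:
v(y, J) = -3/2 + y/2
h(L) = -15 - 3*L (h(L) = -3*(5 + L) = -15 - 3*L)
(v(260, 161) - 330293) + h(-332) = ((-3/2 + (½)*260) - 330293) + (-15 - 3*(-332)) = ((-3/2 + 130) - 330293) + (-15 + 996) = (257/2 - 330293) + 981 = -660329/2 + 981 = -658367/2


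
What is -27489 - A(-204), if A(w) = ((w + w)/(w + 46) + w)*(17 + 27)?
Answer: -1471503/79 ≈ -18627.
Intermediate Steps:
A(w) = 44*w + 88*w/(46 + w) (A(w) = ((2*w)/(46 + w) + w)*44 = (2*w/(46 + w) + w)*44 = (w + 2*w/(46 + w))*44 = 44*w + 88*w/(46 + w))
-27489 - A(-204) = -27489 - 44*(-204)*(48 - 204)/(46 - 204) = -27489 - 44*(-204)*(-156)/(-158) = -27489 - 44*(-204)*(-1)*(-156)/158 = -27489 - 1*(-700128/79) = -27489 + 700128/79 = -1471503/79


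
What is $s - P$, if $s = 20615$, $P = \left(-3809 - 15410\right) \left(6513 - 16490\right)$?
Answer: $-191727348$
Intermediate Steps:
$P = 191747963$ ($P = \left(-19219\right) \left(-9977\right) = 191747963$)
$s - P = 20615 - 191747963 = -191727348$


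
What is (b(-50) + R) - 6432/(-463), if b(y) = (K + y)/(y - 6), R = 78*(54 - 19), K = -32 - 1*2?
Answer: 2542233/926 ≈ 2745.4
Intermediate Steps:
K = -34 (K = -32 - 2 = -34)
R = 2730 (R = 78*35 = 2730)
b(y) = (-34 + y)/(-6 + y) (b(y) = (-34 + y)/(y - 6) = (-34 + y)/(-6 + y))
(b(-50) + R) - 6432/(-463) = ((-34 - 50)/(-6 - 50) + 2730) - 6432/(-463) = (-84/(-56) + 2730) - 6432*(-1/463) = (-1/56*(-84) + 2730) + 6432/463 = (3/2 + 2730) + 6432/463 = 5463/2 + 6432/463 = 2542233/926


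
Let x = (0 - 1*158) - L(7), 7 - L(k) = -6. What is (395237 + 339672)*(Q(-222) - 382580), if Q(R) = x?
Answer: -281287154659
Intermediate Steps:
L(k) = 13 (L(k) = 7 - 1*(-6) = 7 + 6 = 13)
x = -171 (x = (0 - 1*158) - 1*13 = (0 - 158) - 13 = -158 - 13 = -171)
Q(R) = -171
(395237 + 339672)*(Q(-222) - 382580) = (395237 + 339672)*(-171 - 382580) = 734909*(-382751) = -281287154659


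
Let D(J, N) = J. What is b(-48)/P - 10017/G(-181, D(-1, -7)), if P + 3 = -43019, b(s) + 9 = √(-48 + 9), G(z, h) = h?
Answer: 430951383/43022 - I*√39/43022 ≈ 10017.0 - 0.00014516*I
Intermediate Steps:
b(s) = -9 + I*√39 (b(s) = -9 + √(-48 + 9) = -9 + √(-39) = -9 + I*√39)
P = -43022 (P = -3 - 43019 = -43022)
b(-48)/P - 10017/G(-181, D(-1, -7)) = (-9 + I*√39)/(-43022) - 10017/(-1) = (-9 + I*√39)*(-1/43022) - 10017*(-1) = (9/43022 - I*√39/43022) + 10017 = 430951383/43022 - I*√39/43022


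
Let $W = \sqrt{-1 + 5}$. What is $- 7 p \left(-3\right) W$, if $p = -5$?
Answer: $-210$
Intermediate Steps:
$W = 2$ ($W = \sqrt{4} = 2$)
$- 7 p \left(-3\right) W = - 7 \left(\left(-5\right) \left(-3\right)\right) 2 = \left(-7\right) 15 \cdot 2 = \left(-105\right) 2 = -210$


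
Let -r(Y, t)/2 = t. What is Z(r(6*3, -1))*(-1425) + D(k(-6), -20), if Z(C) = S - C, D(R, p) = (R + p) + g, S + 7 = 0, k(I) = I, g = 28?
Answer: 12827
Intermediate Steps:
r(Y, t) = -2*t
S = -7 (S = -7 + 0 = -7)
D(R, p) = 28 + R + p (D(R, p) = (R + p) + 28 = 28 + R + p)
Z(C) = -7 - C
Z(r(6*3, -1))*(-1425) + D(k(-6), -20) = (-7 - (-2)*(-1))*(-1425) + (28 - 6 - 20) = (-7 - 1*2)*(-1425) + 2 = (-7 - 2)*(-1425) + 2 = -9*(-1425) + 2 = 12825 + 2 = 12827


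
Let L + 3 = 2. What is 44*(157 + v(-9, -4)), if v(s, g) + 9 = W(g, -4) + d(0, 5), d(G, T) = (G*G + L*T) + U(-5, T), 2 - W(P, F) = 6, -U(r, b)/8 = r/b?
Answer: 6468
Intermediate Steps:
L = -1 (L = -3 + 2 = -1)
U(r, b) = -8*r/b
W(P, F) = -4 (W(P, F) = 2 - 1*6 = 2 - 6 = -4)
d(G, T) = G**2 - T + 40/T (d(G, T) = (G*G - T) - 8*(-5)/T = (G**2 - T) + 40/T = G**2 - T + 40/T)
v(s, g) = -10 (v(s, g) = -9 + (-4 + (0**2 - 1*5 + 40/5)) = -9 + (-4 + (0 - 5 + 40*(1/5))) = -9 + (-4 + (0 - 5 + 8)) = -9 + (-4 + 3) = -9 - 1 = -10)
44*(157 + v(-9, -4)) = 44*(157 - 10) = 44*147 = 6468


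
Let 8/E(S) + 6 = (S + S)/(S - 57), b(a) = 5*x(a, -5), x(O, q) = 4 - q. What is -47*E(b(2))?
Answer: 752/27 ≈ 27.852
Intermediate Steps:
b(a) = 45 (b(a) = 5*(4 - 1*(-5)) = 5*(4 + 5) = 5*9 = 45)
E(S) = 8/(-6 + 2*S/(-57 + S)) (E(S) = 8/(-6 + (S + S)/(S - 57)) = 8/(-6 + (2*S)/(-57 + S)) = 8/(-6 + 2*S/(-57 + S)))
-47*E(b(2)) = -188*(57 - 1*45)/(-171 + 2*45) = -188*(57 - 45)/(-171 + 90) = -188*12/(-81) = -188*(-1)*12/81 = -47*(-16/27) = 752/27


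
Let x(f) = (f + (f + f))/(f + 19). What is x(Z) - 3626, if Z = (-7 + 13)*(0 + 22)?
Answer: -547130/151 ≈ -3623.4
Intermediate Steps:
Z = 132 (Z = 6*22 = 132)
x(f) = 3*f/(19 + f) (x(f) = (f + 2*f)/(19 + f) = (3*f)/(19 + f) = 3*f/(19 + f))
x(Z) - 3626 = 3*132/(19 + 132) - 3626 = 3*132/151 - 3626 = 3*132*(1/151) - 3626 = 396/151 - 3626 = -547130/151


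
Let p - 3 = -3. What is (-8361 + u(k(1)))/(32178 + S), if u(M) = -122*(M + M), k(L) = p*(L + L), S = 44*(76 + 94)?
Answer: -8361/39658 ≈ -0.21083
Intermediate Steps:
p = 0 (p = 3 - 3 = 0)
S = 7480 (S = 44*170 = 7480)
k(L) = 0 (k(L) = 0*(L + L) = 0*(2*L) = 0)
u(M) = -244*M
(-8361 + u(k(1)))/(32178 + S) = (-8361 - 244*0)/(32178 + 7480) = (-8361 + 0)/39658 = -8361*1/39658 = -8361/39658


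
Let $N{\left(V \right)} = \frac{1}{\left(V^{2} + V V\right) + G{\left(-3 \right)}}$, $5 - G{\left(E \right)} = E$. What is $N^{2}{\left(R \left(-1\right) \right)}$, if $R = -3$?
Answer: $\frac{1}{676} \approx 0.0014793$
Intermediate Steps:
$G{\left(E \right)} = 5 - E$
$N{\left(V \right)} = \frac{1}{8 + 2 V^{2}}$ ($N{\left(V \right)} = \frac{1}{\left(V^{2} + V V\right) + \left(5 - -3\right)} = \frac{1}{\left(V^{2} + V^{2}\right) + \left(5 + 3\right)} = \frac{1}{2 V^{2} + 8} = \frac{1}{8 + 2 V^{2}}$)
$N^{2}{\left(R \left(-1\right) \right)} = \left(\frac{1}{2 \left(4 + \left(\left(-3\right) \left(-1\right)\right)^{2}\right)}\right)^{2} = \left(\frac{1}{2 \left(4 + 3^{2}\right)}\right)^{2} = \left(\frac{1}{2 \left(4 + 9\right)}\right)^{2} = \left(\frac{1}{2 \cdot 13}\right)^{2} = \left(\frac{1}{2} \cdot \frac{1}{13}\right)^{2} = \left(\frac{1}{26}\right)^{2} = \frac{1}{676}$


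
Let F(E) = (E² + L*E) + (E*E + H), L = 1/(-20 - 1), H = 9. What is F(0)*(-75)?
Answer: -675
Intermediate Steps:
L = -1/21 (L = 1/(-21) = -1/21 ≈ -0.047619)
F(E) = 9 + 2*E² - E/21 (F(E) = (E² - E/21) + (E*E + 9) = (E² - E/21) + (E² + 9) = (E² - E/21) + (9 + E²) = 9 + 2*E² - E/21)
F(0)*(-75) = (9 + 2*0² - 1/21*0)*(-75) = (9 + 2*0 + 0)*(-75) = (9 + 0 + 0)*(-75) = 9*(-75) = -675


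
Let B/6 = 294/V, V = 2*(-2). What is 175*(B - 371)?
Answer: -142100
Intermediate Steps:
V = -4
B = -441 (B = 6*(294/(-4)) = 6*(294*(-¼)) = 6*(-147/2) = -441)
175*(B - 371) = 175*(-441 - 371) = 175*(-812) = -142100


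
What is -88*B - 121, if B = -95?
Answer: 8239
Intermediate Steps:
-88*B - 121 = -88*(-95) - 121 = 8360 - 121 = 8239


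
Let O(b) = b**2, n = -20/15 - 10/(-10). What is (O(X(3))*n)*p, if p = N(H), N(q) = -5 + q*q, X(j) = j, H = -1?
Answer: 12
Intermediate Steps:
N(q) = -5 + q**2
p = -4 (p = -5 + (-1)**2 = -5 + 1 = -4)
n = -1/3 (n = -20*1/15 - 10*(-1/10) = -4/3 + 1 = -1/3 ≈ -0.33333)
(O(X(3))*n)*p = (3**2*(-1/3))*(-4) = (9*(-1/3))*(-4) = -3*(-4) = 12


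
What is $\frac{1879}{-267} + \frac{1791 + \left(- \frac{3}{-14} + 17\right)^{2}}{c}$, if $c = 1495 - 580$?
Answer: $- \frac{25305069}{5320420} \approx -4.7562$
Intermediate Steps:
$c = 915$ ($c = 1495 - 580 = 915$)
$\frac{1879}{-267} + \frac{1791 + \left(- \frac{3}{-14} + 17\right)^{2}}{c} = \frac{1879}{-267} + \frac{1791 + \left(- \frac{3}{-14} + 17\right)^{2}}{915} = 1879 \left(- \frac{1}{267}\right) + \left(1791 + \left(\left(-3\right) \left(- \frac{1}{14}\right) + 17\right)^{2}\right) \frac{1}{915} = - \frac{1879}{267} + \left(1791 + \left(\frac{3}{14} + 17\right)^{2}\right) \frac{1}{915} = - \frac{1879}{267} + \left(1791 + \left(\frac{241}{14}\right)^{2}\right) \frac{1}{915} = - \frac{1879}{267} + \left(1791 + \frac{58081}{196}\right) \frac{1}{915} = - \frac{1879}{267} + \frac{409117}{196} \cdot \frac{1}{915} = - \frac{1879}{267} + \frac{409117}{179340} = - \frac{25305069}{5320420}$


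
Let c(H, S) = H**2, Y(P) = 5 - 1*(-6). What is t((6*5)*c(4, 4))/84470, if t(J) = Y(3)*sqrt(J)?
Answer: 22*sqrt(30)/42235 ≈ 0.0028531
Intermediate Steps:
Y(P) = 11 (Y(P) = 5 + 6 = 11)
t(J) = 11*sqrt(J)
t((6*5)*c(4, 4))/84470 = (11*sqrt((6*5)*4**2))/84470 = (11*sqrt(30*16))*(1/84470) = (11*sqrt(480))*(1/84470) = (11*(4*sqrt(30)))*(1/84470) = (44*sqrt(30))*(1/84470) = 22*sqrt(30)/42235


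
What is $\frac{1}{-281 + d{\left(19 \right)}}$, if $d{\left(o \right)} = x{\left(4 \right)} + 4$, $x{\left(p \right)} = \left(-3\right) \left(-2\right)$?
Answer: $- \frac{1}{271} \approx -0.00369$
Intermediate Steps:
$x{\left(p \right)} = 6$
$d{\left(o \right)} = 10$ ($d{\left(o \right)} = 6 + 4 = 10$)
$\frac{1}{-281 + d{\left(19 \right)}} = \frac{1}{-281 + 10} = \frac{1}{-271} = - \frac{1}{271}$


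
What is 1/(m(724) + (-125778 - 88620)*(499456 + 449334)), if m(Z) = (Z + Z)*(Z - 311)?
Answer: -1/203418080396 ≈ -4.9160e-12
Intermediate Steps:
m(Z) = 2*Z*(-311 + Z) (m(Z) = (2*Z)*(-311 + Z) = 2*Z*(-311 + Z))
1/(m(724) + (-125778 - 88620)*(499456 + 449334)) = 1/(2*724*(-311 + 724) + (-125778 - 88620)*(499456 + 449334)) = 1/(2*724*413 - 214398*948790) = 1/(598024 - 203418678420) = 1/(-203418080396) = -1/203418080396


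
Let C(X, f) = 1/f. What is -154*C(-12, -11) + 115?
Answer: 129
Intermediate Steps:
-154*C(-12, -11) + 115 = -154/(-11) + 115 = -154*(-1/11) + 115 = 14 + 115 = 129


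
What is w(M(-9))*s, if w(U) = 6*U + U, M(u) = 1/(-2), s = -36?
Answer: 126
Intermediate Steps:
M(u) = -½
w(U) = 7*U
w(M(-9))*s = (7*(-½))*(-36) = -7/2*(-36) = 126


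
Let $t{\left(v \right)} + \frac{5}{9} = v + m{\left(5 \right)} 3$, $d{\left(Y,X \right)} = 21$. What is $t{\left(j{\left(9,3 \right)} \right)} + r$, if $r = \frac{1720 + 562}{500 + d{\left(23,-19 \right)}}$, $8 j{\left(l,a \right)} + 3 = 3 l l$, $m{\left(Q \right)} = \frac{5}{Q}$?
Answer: $\frac{172670}{4689} \approx 36.824$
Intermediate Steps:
$j{\left(l,a \right)} = - \frac{3}{8} + \frac{3 l^{2}}{8}$ ($j{\left(l,a \right)} = - \frac{3}{8} + \frac{3 l l}{8} = - \frac{3}{8} + \frac{3 l^{2}}{8}$)
$t{\left(v \right)} = \frac{22}{9} + v$ ($t{\left(v \right)} = - \frac{5}{9} + \left(v + \frac{5}{5} \cdot 3\right) = - \frac{5}{9} + \left(v + 5 \cdot \frac{1}{5} \cdot 3\right) = - \frac{5}{9} + \left(v + 1 \cdot 3\right) = - \frac{5}{9} + \left(v + 3\right) = - \frac{5}{9} + \left(3 + v\right) = \frac{22}{9} + v$)
$r = \frac{2282}{521}$ ($r = \frac{1720 + 562}{500 + 21} = \frac{2282}{521} \approx 4.38$)
$t{\left(j{\left(9,3 \right)} \right)} + r = \left(\frac{22}{9} - \left(\frac{3}{8} - \frac{3 \cdot 9^{2}}{8}\right)\right) + \frac{2282}{521} = \left(\frac{22}{9} + \left(- \frac{3}{8} + \frac{3}{8} \cdot 81\right)\right) + \frac{2282}{521} = \left(\frac{22}{9} + \left(- \frac{3}{8} + \frac{243}{8}\right)\right) + \frac{2282}{521} = \left(\frac{22}{9} + 30\right) + \frac{2282}{521} = \frac{292}{9} + \frac{2282}{521} = \frac{172670}{4689}$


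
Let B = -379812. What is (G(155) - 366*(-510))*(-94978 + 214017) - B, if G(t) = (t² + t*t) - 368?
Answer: 27896217150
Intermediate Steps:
G(t) = -368 + 2*t² (G(t) = (t² + t²) - 368 = 2*t² - 368 = -368 + 2*t²)
(G(155) - 366*(-510))*(-94978 + 214017) - B = ((-368 + 2*155²) - 366*(-510))*(-94978 + 214017) - 1*(-379812) = ((-368 + 2*24025) + 186660)*119039 + 379812 = ((-368 + 48050) + 186660)*119039 + 379812 = (47682 + 186660)*119039 + 379812 = 234342*119039 + 379812 = 27895837338 + 379812 = 27896217150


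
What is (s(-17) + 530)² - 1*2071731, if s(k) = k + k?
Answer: -1825715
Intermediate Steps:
s(k) = 2*k
(s(-17) + 530)² - 1*2071731 = (2*(-17) + 530)² - 1*2071731 = (-34 + 530)² - 2071731 = 496² - 2071731 = 246016 - 2071731 = -1825715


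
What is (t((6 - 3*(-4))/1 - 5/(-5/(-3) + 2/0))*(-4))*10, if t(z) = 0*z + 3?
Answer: -120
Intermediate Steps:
t(z) = 3 (t(z) = 0 + 3 = 3)
(t((6 - 3*(-4))/1 - 5/(-5/(-3) + 2/0))*(-4))*10 = (3*(-4))*10 = -12*10 = -120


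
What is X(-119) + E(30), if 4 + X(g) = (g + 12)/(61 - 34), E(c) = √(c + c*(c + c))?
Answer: -215/27 + √1830 ≈ 34.816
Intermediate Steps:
E(c) = √(c + 2*c²) (E(c) = √(c + c*(2*c)) = √(c + 2*c²))
X(g) = -32/9 + g/27 (X(g) = -4 + (g + 12)/(61 - 34) = -4 + (12 + g)/27 = -4 + (12 + g)*(1/27) = -4 + (4/9 + g/27) = -32/9 + g/27)
X(-119) + E(30) = (-32/9 + (1/27)*(-119)) + √(30*(1 + 2*30)) = (-32/9 - 119/27) + √(30*(1 + 60)) = -215/27 + √(30*61) = -215/27 + √1830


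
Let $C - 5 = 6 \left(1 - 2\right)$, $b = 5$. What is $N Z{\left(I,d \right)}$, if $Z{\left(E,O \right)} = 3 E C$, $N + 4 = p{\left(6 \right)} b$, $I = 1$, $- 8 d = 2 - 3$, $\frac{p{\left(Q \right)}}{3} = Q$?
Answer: $-258$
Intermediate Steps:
$p{\left(Q \right)} = 3 Q$
$d = \frac{1}{8}$ ($d = - \frac{2 - 3}{8} = \left(- \frac{1}{8}\right) \left(-1\right) = \frac{1}{8} \approx 0.125$)
$C = -1$ ($C = 5 + 6 \left(1 - 2\right) = 5 + 6 \left(-1\right) = 5 - 6 = -1$)
$N = 86$ ($N = -4 + 3 \cdot 6 \cdot 5 = -4 + 18 \cdot 5 = -4 + 90 = 86$)
$Z{\left(E,O \right)} = - 3 E$ ($Z{\left(E,O \right)} = 3 E \left(-1\right) = - 3 E$)
$N Z{\left(I,d \right)} = 86 \left(\left(-3\right) 1\right) = 86 \left(-3\right) = -258$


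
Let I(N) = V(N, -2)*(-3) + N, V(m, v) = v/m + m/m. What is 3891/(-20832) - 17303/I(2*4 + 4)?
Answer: -240328707/131936 ≈ -1821.6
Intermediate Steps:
V(m, v) = 1 + v/m (V(m, v) = v/m + 1 = 1 + v/m)
I(N) = N - 3*(-2 + N)/N (I(N) = ((N - 2)/N)*(-3) + N = ((-2 + N)/N)*(-3) + N = -3*(-2 + N)/N + N = N - 3*(-2 + N)/N)
3891/(-20832) - 17303/I(2*4 + 4) = 3891/(-20832) - 17303/(-3 + (2*4 + 4) + 6/(2*4 + 4)) = 3891*(-1/20832) - 17303/(-3 + (8 + 4) + 6/(8 + 4)) = -1297/6944 - 17303/(-3 + 12 + 6/12) = -1297/6944 - 17303/(-3 + 12 + 6*(1/12)) = -1297/6944 - 17303/(-3 + 12 + ½) = -1297/6944 - 17303/19/2 = -1297/6944 - 17303*2/19 = -1297/6944 - 34606/19 = -240328707/131936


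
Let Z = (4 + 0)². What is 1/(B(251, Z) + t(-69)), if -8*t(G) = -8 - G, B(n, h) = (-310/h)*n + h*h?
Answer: -4/18459 ≈ -0.00021670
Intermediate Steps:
Z = 16 (Z = 4² = 16)
B(n, h) = h² - 310*n/h (B(n, h) = -310*n/h + h² = h² - 310*n/h)
t(G) = 1 + G/8 (t(G) = -(-8 - G)/8 = 1 + G/8)
1/(B(251, Z) + t(-69)) = 1/((16³ - 310*251)/16 + (1 + (⅛)*(-69))) = 1/((4096 - 77810)/16 + (1 - 69/8)) = 1/((1/16)*(-73714) - 61/8) = 1/(-36857/8 - 61/8) = 1/(-18459/4) = -4/18459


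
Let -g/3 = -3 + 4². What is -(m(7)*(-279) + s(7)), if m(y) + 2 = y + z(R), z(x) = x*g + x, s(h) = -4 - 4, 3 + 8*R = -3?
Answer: 18709/2 ≈ 9354.5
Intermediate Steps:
g = -39 (g = -3*(-3 + 4²) = -3*(-3 + 16) = -3*13 = -39)
R = -¾ (R = -3/8 + (⅛)*(-3) = -3/8 - 3/8 = -¾ ≈ -0.75000)
s(h) = -8
z(x) = -38*x (z(x) = x*(-39) + x = -39*x + x = -38*x)
m(y) = 53/2 + y (m(y) = -2 + (y - 38*(-¾)) = -2 + (y + 57/2) = -2 + (57/2 + y) = 53/2 + y)
-(m(7)*(-279) + s(7)) = -((53/2 + 7)*(-279) - 8) = -((67/2)*(-279) - 8) = -(-18693/2 - 8) = -1*(-18709/2) = 18709/2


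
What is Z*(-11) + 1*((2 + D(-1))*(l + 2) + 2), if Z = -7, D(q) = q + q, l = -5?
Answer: 79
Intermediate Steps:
D(q) = 2*q
Z*(-11) + 1*((2 + D(-1))*(l + 2) + 2) = -7*(-11) + 1*((2 + 2*(-1))*(-5 + 2) + 2) = 77 + 1*((2 - 2)*(-3) + 2) = 77 + 1*(0*(-3) + 2) = 77 + 1*(0 + 2) = 77 + 1*2 = 77 + 2 = 79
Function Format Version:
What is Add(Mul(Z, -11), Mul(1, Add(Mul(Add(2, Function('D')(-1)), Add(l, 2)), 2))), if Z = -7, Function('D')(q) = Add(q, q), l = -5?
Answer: 79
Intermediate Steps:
Function('D')(q) = Mul(2, q)
Add(Mul(Z, -11), Mul(1, Add(Mul(Add(2, Function('D')(-1)), Add(l, 2)), 2))) = Add(Mul(-7, -11), Mul(1, Add(Mul(Add(2, Mul(2, -1)), Add(-5, 2)), 2))) = Add(77, Mul(1, Add(Mul(Add(2, -2), -3), 2))) = Add(77, Mul(1, Add(Mul(0, -3), 2))) = Add(77, Mul(1, Add(0, 2))) = Add(77, Mul(1, 2)) = Add(77, 2) = 79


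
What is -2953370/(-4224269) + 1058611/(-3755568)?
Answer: 945674890543/2266361354256 ≈ 0.41727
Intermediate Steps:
-2953370/(-4224269) + 1058611/(-3755568) = -2953370*(-1/4224269) + 1058611*(-1/3755568) = 421910/603467 - 1058611/3755568 = 945674890543/2266361354256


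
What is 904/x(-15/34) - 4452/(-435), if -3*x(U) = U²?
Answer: -30283436/2175 ≈ -13923.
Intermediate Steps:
x(U) = -U²/3
904/x(-15/34) - 4452/(-435) = 904/((-(-15/34)²/3)) - 4452/(-435) = 904/((-(-15*1/34)²/3)) - 4452*(-1/435) = 904/((-(-15/34)²/3)) + 1484/145 = 904/((-⅓*225/1156)) + 1484/145 = 904/(-75/1156) + 1484/145 = 904*(-1156/75) + 1484/145 = -1045024/75 + 1484/145 = -30283436/2175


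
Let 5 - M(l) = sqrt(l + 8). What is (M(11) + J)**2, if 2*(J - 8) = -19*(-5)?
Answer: 14717/4 - 121*sqrt(19) ≈ 3151.8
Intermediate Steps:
J = 111/2 (J = 8 + (-19*(-5))/2 = 8 + (1/2)*95 = 8 + 95/2 = 111/2 ≈ 55.500)
M(l) = 5 - sqrt(8 + l) (M(l) = 5 - sqrt(l + 8) = 5 - sqrt(8 + l))
(M(11) + J)**2 = ((5 - sqrt(8 + 11)) + 111/2)**2 = ((5 - sqrt(19)) + 111/2)**2 = (121/2 - sqrt(19))**2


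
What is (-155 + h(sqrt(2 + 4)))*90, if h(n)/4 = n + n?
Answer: -13950 + 720*sqrt(6) ≈ -12186.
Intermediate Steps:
h(n) = 8*n (h(n) = 4*(n + n) = 4*(2*n) = 8*n)
(-155 + h(sqrt(2 + 4)))*90 = (-155 + 8*sqrt(2 + 4))*90 = (-155 + 8*sqrt(6))*90 = -13950 + 720*sqrt(6)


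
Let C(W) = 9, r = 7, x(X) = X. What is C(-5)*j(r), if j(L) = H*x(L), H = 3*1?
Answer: 189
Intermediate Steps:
H = 3
j(L) = 3*L
C(-5)*j(r) = 9*(3*7) = 9*21 = 189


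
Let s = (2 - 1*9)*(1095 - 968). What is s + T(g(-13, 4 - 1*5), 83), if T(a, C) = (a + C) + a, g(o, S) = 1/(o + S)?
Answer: -5643/7 ≈ -806.14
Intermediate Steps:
g(o, S) = 1/(S + o)
T(a, C) = C + 2*a (T(a, C) = (C + a) + a = C + 2*a)
s = -889 (s = (2 - 9)*127 = -7*127 = -889)
s + T(g(-13, 4 - 1*5), 83) = -889 + (83 + 2/((4 - 1*5) - 13)) = -889 + (83 + 2/((4 - 5) - 13)) = -889 + (83 + 2/(-1 - 13)) = -889 + (83 + 2/(-14)) = -889 + (83 + 2*(-1/14)) = -889 + (83 - ⅐) = -889 + 580/7 = -5643/7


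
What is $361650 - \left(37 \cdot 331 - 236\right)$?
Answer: $349639$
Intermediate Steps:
$361650 - \left(37 \cdot 331 - 236\right) = 361650 - \left(12247 - 236\right) = 361650 - 12011 = 349639$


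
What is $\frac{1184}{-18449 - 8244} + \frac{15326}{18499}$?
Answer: $\frac{387194102}{493793807} \approx 0.78412$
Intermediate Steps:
$\frac{1184}{-18449 - 8244} + \frac{15326}{18499} = \frac{1184}{-18449 - 8244} + 15326 \cdot \frac{1}{18499} = \frac{1184}{-26693} + \frac{15326}{18499} = 1184 \left(- \frac{1}{26693}\right) + \frac{15326}{18499} = - \frac{1184}{26693} + \frac{15326}{18499} = \frac{387194102}{493793807}$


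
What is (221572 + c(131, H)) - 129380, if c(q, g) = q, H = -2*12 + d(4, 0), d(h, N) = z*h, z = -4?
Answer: 92323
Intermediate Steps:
d(h, N) = -4*h
H = -40 (H = -2*12 - 4*4 = -24 - 16 = -40)
(221572 + c(131, H)) - 129380 = (221572 + 131) - 129380 = 221703 - 129380 = 92323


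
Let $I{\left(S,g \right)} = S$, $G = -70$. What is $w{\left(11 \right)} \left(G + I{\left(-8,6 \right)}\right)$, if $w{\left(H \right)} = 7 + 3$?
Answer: $-780$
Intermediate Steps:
$w{\left(H \right)} = 10$
$w{\left(11 \right)} \left(G + I{\left(-8,6 \right)}\right) = 10 \left(-70 - 8\right) = 10 \left(-78\right) = -780$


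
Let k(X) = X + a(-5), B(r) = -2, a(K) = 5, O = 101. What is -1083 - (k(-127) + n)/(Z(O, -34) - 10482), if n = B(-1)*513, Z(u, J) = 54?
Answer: -2823668/2607 ≈ -1083.1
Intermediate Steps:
n = -1026 (n = -2*513 = -1026)
k(X) = 5 + X (k(X) = X + 5 = 5 + X)
-1083 - (k(-127) + n)/(Z(O, -34) - 10482) = -1083 - ((5 - 127) - 1026)/(54 - 10482) = -1083 - (-122 - 1026)/(-10428) = -1083 - (-1148)*(-1)/10428 = -1083 - 1*287/2607 = -1083 - 287/2607 = -2823668/2607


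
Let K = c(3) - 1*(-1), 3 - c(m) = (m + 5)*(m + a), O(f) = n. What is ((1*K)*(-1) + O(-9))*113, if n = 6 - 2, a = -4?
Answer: -904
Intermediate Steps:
n = 4
O(f) = 4
c(m) = 3 - (-4 + m)*(5 + m) (c(m) = 3 - (m + 5)*(m - 4) = 3 - (5 + m)*(-4 + m) = 3 - (-4 + m)*(5 + m))
K = 12 (K = (23 - 1*3 - 1*3**2) - 1*(-1) = (23 - 3 - 1*9) + 1 = (23 - 3 - 9) + 1 = 11 + 1 = 12)
((1*K)*(-1) + O(-9))*113 = ((1*12)*(-1) + 4)*113 = (12*(-1) + 4)*113 = (-12 + 4)*113 = -8*113 = -904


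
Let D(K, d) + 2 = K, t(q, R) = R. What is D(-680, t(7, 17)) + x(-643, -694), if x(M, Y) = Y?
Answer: -1376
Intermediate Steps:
D(K, d) = -2 + K
D(-680, t(7, 17)) + x(-643, -694) = (-2 - 680) - 694 = -682 - 694 = -1376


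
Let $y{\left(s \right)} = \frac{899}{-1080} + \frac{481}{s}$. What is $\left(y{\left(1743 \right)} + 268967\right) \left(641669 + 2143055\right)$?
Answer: $\frac{117495208107280181}{156870} \approx 7.49 \cdot 10^{11}$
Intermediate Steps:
$y{\left(s \right)} = - \frac{899}{1080} + \frac{481}{s}$ ($y{\left(s \right)} = 899 \left(- \frac{1}{1080}\right) + \frac{481}{s} = - \frac{899}{1080} + \frac{481}{s}$)
$\left(y{\left(1743 \right)} + 268967\right) \left(641669 + 2143055\right) = \left(\left(- \frac{899}{1080} + \frac{481}{1743}\right) + 268967\right) \left(641669 + 2143055\right) = \left(\left(- \frac{899}{1080} + 481 \cdot \frac{1}{1743}\right) + 268967\right) 2784724 = \left(\left(- \frac{899}{1080} + \frac{481}{1743}\right) + 268967\right) 2784724 = \left(- \frac{349159}{627480} + 268967\right) 2784724 = \frac{168771064001}{627480} \cdot 2784724 = \frac{117495208107280181}{156870}$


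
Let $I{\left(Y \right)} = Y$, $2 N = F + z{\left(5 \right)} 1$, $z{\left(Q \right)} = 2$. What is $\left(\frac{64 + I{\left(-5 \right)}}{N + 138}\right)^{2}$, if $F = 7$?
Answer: $\frac{13924}{81225} \approx 0.17143$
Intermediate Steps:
$N = \frac{9}{2}$ ($N = \frac{7 + 2 \cdot 1}{2} = \frac{7 + 2}{2} = \frac{1}{2} \cdot 9 = \frac{9}{2} \approx 4.5$)
$\left(\frac{64 + I{\left(-5 \right)}}{N + 138}\right)^{2} = \left(\frac{64 - 5}{\frac{9}{2} + 138}\right)^{2} = \left(\frac{59}{\frac{285}{2}}\right)^{2} = \left(59 \cdot \frac{2}{285}\right)^{2} = \left(\frac{118}{285}\right)^{2} = \frac{13924}{81225}$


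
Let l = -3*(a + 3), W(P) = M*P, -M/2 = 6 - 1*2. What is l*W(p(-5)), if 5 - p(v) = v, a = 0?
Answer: 720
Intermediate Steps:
M = -8 (M = -2*(6 - 1*2) = -2*(6 - 2) = -2*4 = -8)
p(v) = 5 - v
W(P) = -8*P
l = -9 (l = -3*(0 + 3) = -3*3 = -9)
l*W(p(-5)) = -(-72)*(5 - 1*(-5)) = -(-72)*(5 + 5) = -(-72)*10 = -9*(-80) = 720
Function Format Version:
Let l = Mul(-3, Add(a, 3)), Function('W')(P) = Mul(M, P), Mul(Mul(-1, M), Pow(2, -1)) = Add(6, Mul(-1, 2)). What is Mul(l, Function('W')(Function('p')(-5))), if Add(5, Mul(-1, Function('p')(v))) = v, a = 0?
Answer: 720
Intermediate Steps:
M = -8 (M = Mul(-2, Add(6, Mul(-1, 2))) = Mul(-2, Add(6, -2)) = Mul(-2, 4) = -8)
Function('p')(v) = Add(5, Mul(-1, v))
Function('W')(P) = Mul(-8, P)
l = -9 (l = Mul(-3, Add(0, 3)) = Mul(-3, 3) = -9)
Mul(l, Function('W')(Function('p')(-5))) = Mul(-9, Mul(-8, Add(5, Mul(-1, -5)))) = Mul(-9, Mul(-8, Add(5, 5))) = Mul(-9, Mul(-8, 10)) = Mul(-9, -80) = 720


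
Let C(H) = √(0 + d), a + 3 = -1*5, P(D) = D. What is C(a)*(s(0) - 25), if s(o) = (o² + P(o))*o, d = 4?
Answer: -50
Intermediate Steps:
a = -8 (a = -3 - 1*5 = -3 - 5 = -8)
s(o) = o*(o + o²) (s(o) = (o² + o)*o = (o + o²)*o = o*(o + o²))
C(H) = 2 (C(H) = √(0 + 4) = √4 = 2)
C(a)*(s(0) - 25) = 2*(0²*(1 + 0) - 25) = 2*(0*1 - 25) = 2*(0 - 25) = 2*(-25) = -50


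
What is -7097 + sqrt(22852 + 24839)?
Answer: -7097 + 3*sqrt(5299) ≈ -6878.6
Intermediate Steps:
-7097 + sqrt(22852 + 24839) = -7097 + sqrt(47691) = -7097 + 3*sqrt(5299)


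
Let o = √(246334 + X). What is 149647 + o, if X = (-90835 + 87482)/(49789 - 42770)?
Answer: 149647 + 3*√1348439581763/7019 ≈ 1.5014e+5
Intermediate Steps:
X = -3353/7019 ≈ -0.47770
o = 3*√1348439581763/7019 (o = √(246334 - 3353/7019) = √(1729014993/7019) = 3*√1348439581763/7019 ≈ 496.32)
149647 + o = 149647 + 3*√1348439581763/7019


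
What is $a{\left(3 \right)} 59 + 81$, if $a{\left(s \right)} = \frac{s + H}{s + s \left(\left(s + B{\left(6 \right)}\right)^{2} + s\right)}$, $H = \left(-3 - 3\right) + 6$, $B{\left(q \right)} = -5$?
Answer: $\frac{707}{8} \approx 88.375$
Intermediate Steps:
$H = 0$ ($H = -6 + 6 = 0$)
$a{\left(s \right)} = \frac{s}{s + s \left(s + \left(-5 + s\right)^{2}\right)}$ ($a{\left(s \right)} = \frac{s + 0}{s + s \left(\left(s - 5\right)^{2} + s\right)} = \frac{s}{s + s \left(\left(-5 + s\right)^{2} + s\right)} = \frac{s}{s + s \left(s + \left(-5 + s\right)^{2}\right)}$)
$a{\left(3 \right)} 59 + 81 = \frac{1}{1 + 3 + \left(-5 + 3\right)^{2}} \cdot 59 + 81 = \frac{1}{1 + 3 + \left(-2\right)^{2}} \cdot 59 + 81 = \frac{1}{1 + 3 + 4} \cdot 59 + 81 = \frac{1}{8} \cdot 59 + 81 = \frac{59}{8} + 81 = \frac{707}{8}$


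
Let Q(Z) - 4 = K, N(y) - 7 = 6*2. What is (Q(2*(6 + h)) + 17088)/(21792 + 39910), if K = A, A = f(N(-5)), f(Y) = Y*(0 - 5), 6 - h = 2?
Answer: 16997/61702 ≈ 0.27547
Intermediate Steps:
N(y) = 19 (N(y) = 7 + 6*2 = 7 + 12 = 19)
h = 4 (h = 6 - 1*2 = 6 - 2 = 4)
f(Y) = -5*Y (f(Y) = Y*(-5) = -5*Y)
A = -95 (A = -5*19 = -95)
K = -95
Q(Z) = -91 (Q(Z) = 4 - 95 = -91)
(Q(2*(6 + h)) + 17088)/(21792 + 39910) = (-91 + 17088)/(21792 + 39910) = 16997/61702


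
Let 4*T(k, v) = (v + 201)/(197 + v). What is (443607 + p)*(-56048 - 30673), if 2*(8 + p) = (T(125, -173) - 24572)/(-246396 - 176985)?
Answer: -260595079410903331/6774096 ≈ -3.8469e+10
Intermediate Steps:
T(k, v) = (201 + v)/(4*(197 + v)) (T(k, v) = ((v + 201)/(197 + v))/4 = ((201 + v)/(197 + v))/4 = (201 + v)/(4*(197 + v)))
p = -161988583/20322288 (p = -8 + (((201 - 173)/(4*(197 - 173)) - 24572)/(-246396 - 176985))/2 = -8 + (((¼)*28/24 - 24572)/(-423381))/2 = -8 + (((¼)*(1/24)*28 - 24572)*(-1/423381))/2 = -8 + ((7/24 - 24572)*(-1/423381))/2 = -8 + (-589721/24*(-1/423381))/2 = -8 + (½)*(589721/10161144) = -8 + 589721/20322288 = -161988583/20322288 ≈ -7.9710)
(443607 + p)*(-56048 - 30673) = (443607 - 161988583/20322288)*(-56048 - 30673) = (9014947224233/20322288)*(-86721) = -260595079410903331/6774096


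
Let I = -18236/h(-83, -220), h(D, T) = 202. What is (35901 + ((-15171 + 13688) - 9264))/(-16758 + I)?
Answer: -1270277/850838 ≈ -1.4930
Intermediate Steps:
I = -9118/101 (I = -18236/202 = -18236*1/202 = -9118/101 ≈ -90.277)
(35901 + ((-15171 + 13688) - 9264))/(-16758 + I) = (35901 + ((-15171 + 13688) - 9264))/(-16758 - 9118/101) = (35901 + (-1483 - 9264))/(-1701676/101) = (35901 - 10747)*(-101/1701676) = 25154*(-101/1701676) = -1270277/850838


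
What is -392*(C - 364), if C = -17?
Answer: 149352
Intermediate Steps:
-392*(C - 364) = -392*(-17 - 364) = -392*(-381) = 149352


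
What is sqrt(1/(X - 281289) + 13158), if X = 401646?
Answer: sqrt(21178250503811)/40119 ≈ 114.71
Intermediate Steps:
sqrt(1/(X - 281289) + 13158) = sqrt(1/(401646 - 281289) + 13158) = sqrt(1/120357 + 13158) = sqrt(1583657407/120357) = sqrt(21178250503811)/40119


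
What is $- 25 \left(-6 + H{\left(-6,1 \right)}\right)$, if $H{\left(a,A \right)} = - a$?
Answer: $0$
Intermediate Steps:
$- 25 \left(-6 + H{\left(-6,1 \right)}\right) = - 25 \left(-6 - -6\right) = - 25 \left(-6 + 6\right) = \left(-25\right) 0 = 0$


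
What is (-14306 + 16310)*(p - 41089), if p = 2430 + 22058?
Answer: -33268404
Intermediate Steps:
p = 24488
(-14306 + 16310)*(p - 41089) = (-14306 + 16310)*(24488 - 41089) = 2004*(-16601) = -33268404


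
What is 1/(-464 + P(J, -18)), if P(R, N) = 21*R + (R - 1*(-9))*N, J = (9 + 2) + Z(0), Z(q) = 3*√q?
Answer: -1/593 ≈ -0.0016863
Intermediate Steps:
J = 11 (J = (9 + 2) + 3*√0 = 11 + 3*0 = 11 + 0 = 11)
P(R, N) = 21*R + N*(9 + R) (P(R, N) = 21*R + (R + 9)*N = 21*R + (9 + R)*N = 21*R + N*(9 + R))
1/(-464 + P(J, -18)) = 1/(-464 + (9*(-18) + 21*11 - 18*11)) = 1/(-464 + (-162 + 231 - 198)) = 1/(-464 - 129) = 1/(-593) = -1/593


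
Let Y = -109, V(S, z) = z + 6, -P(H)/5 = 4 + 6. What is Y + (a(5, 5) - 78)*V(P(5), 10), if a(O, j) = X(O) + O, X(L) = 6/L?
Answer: -6289/5 ≈ -1257.8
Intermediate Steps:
P(H) = -50 (P(H) = -5*(4 + 6) = -5*10 = -50)
V(S, z) = 6 + z
a(O, j) = O + 6/O (a(O, j) = 6/O + O = O + 6/O)
Y + (a(5, 5) - 78)*V(P(5), 10) = -109 + ((5 + 6/5) - 78)*(6 + 10) = -109 + ((5 + 6*(1/5)) - 78)*16 = -109 + ((5 + 6/5) - 78)*16 = -109 + (31/5 - 78)*16 = -109 - 359/5*16 = -109 - 5744/5 = -6289/5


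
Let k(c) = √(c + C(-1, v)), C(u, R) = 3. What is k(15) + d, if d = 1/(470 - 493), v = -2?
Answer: -1/23 + 3*√2 ≈ 4.1992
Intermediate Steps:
d = -1/23 (d = 1/(-23) = -1/23 ≈ -0.043478)
k(c) = √(3 + c) (k(c) = √(c + 3) = √(3 + c))
k(15) + d = √(3 + 15) - 1/23 = √18 - 1/23 = 3*√2 - 1/23 = -1/23 + 3*√2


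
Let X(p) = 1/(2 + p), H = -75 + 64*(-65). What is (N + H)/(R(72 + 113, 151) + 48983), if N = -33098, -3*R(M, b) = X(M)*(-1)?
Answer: -20943813/27479464 ≈ -0.76216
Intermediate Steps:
H = -4235 (H = -75 - 4160 = -4235)
R(M, b) = 1/(3*(2 + M)) (R(M, b) = -(-1)/(3*(2 + M)) = 1/(3*(2 + M)))
(N + H)/(R(72 + 113, 151) + 48983) = (-33098 - 4235)/(1/(3*(2 + (72 + 113))) + 48983) = -37333/(1/(3*(2 + 185)) + 48983) = -37333/((⅓)/187 + 48983) = -37333/((⅓)*(1/187) + 48983) = -37333/(1/561 + 48983) = -37333/27479464/561 = -37333*561/27479464 = -20943813/27479464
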